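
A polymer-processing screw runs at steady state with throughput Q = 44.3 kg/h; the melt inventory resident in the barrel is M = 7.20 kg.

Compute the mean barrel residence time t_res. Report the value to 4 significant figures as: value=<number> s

Throughput in SI: Q_s = 44.3 kg/h ÷ 3600 s/h = 0.0123056 kg/s
Mean residence time: t_res = M/Q_s = 7.20 kg / 0.0123056 kg/s = 585.102 s

value=585.1 s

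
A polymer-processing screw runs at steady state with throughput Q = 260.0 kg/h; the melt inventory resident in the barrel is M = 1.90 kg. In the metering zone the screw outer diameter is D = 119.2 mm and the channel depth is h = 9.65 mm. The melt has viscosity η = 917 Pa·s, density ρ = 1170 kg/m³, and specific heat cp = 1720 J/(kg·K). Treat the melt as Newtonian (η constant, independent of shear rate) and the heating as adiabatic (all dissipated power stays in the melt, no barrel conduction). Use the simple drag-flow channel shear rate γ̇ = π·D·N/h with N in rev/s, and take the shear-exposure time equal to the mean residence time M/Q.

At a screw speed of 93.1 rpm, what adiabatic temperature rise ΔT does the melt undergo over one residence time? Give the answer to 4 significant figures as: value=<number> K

Q_s = Q / 3600 = 260.0 / 3600 = 0.0722222 kg/s
Mean residence time: t_res = M/Q_s = 1.90 kg / 0.0722222 kg/s = 26.3077 s
D = 119.2 mm = 0.1192 m;  h = 9.65 mm = 0.00965 m;  N = 93.1 rpm / 60 = 1.55167 rev/s
γ̇ = π D N / h = (π)(0.1192)(1.55167) / 0.00965 = 60.214 s⁻¹
Adiabatic rise: ΔT = η γ̇² t_res / (ρ cp) = 917·(60.214)²·26.3077 / (1170·1720) = 43.4643 K

value=43.46 K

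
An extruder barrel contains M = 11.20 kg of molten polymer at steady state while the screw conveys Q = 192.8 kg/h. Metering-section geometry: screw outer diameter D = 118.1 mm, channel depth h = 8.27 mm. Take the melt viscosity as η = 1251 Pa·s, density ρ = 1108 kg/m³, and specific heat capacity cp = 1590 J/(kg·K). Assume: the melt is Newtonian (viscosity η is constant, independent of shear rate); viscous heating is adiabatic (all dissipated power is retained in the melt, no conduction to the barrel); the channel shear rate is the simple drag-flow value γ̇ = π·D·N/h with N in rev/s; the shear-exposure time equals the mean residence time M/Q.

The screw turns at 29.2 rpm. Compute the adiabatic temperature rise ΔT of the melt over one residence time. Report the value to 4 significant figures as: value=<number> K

Throughput in SI: Q_s = 192.8 kg/h ÷ 3600 s/h = 0.0535556 kg/s
t_res = M / Q_s = 11.20 / 0.0535556 = 209.129 s
Convert to SI: D = 0.1181 m, h = 0.00827 m, N = 29.2/60 = 0.486667 rev/s
γ̇ = π D N / h = (π)(0.1181)(0.486667) / 0.00827 = 21.8336 s⁻¹
Adiabatic rise: ΔT = η γ̇² t_res / (ρ cp) = 1251·(21.8336)²·209.129 / (1108·1590) = 70.7922 K

value=70.79 K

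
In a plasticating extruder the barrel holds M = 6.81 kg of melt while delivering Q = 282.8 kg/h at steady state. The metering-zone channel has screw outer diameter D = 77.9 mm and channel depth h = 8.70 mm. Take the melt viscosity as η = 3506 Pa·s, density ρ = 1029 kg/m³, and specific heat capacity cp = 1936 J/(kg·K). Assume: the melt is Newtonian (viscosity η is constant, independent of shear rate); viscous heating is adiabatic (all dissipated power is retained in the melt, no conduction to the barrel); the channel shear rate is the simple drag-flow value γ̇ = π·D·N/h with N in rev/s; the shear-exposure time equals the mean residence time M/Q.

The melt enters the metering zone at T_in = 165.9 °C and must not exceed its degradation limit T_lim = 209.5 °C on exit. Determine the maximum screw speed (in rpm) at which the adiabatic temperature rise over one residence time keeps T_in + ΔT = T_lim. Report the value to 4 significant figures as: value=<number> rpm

Throughput in SI: Q_s = 282.8 kg/h ÷ 3600 s/h = 0.0785556 kg/s
t_res = M / Q_s = 6.81 / 0.0785556 = 86.6902 s
Convert to metres: D = 0.0779 m, h = 0.0087 m
ΔT_a = T_lim − T_in = 209.5 − 165.9 = 43.6 K
γ̇_max² = ΔT_a·ρ·cp / (η·t_res) = [43.6 × 1029 × 1936] / [3506 × 86.6902] = 285.776 s⁻²
Take the square root: γ̇_max = √(285.776) = 16.9049 s⁻¹
Solve γ̇ = πDN/h for N: N_max = γ̇_max·h/(π·D) = 16.9049 × 0.0087 / (π × 0.0779) = 0.600958 rev/s = 36.0575 rpm

value=36.06 rpm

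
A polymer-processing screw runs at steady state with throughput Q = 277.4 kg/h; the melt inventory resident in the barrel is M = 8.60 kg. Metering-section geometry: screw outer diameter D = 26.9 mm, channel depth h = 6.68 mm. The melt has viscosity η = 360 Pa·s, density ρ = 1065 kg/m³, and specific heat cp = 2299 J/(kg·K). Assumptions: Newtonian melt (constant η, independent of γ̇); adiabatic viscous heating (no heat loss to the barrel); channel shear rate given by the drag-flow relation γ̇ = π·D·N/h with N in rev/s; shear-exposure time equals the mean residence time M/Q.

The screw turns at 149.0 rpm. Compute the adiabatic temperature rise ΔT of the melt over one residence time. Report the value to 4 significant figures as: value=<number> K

value=16.20 K

Convert throughput: Q = 277.4 kg/h = 277.4/3600 = 0.0770556 kg/s
t_res = M / Q_s = 8.60 / 0.0770556 = 111.608 s
Geometry in metres: D = 26.9 mm → 0.0269 m, h = 6.68 mm → 0.00668 m; screw speed N = 149.0 rpm = 2.48333 rev/s
γ̇ = π·D·N / h = π · 0.0269 · 2.48333 / 0.00668 = 31.4167 s⁻¹
ΔT = η·γ̇²·t_res/(ρ·cp) = [360 × 31.4167² × 111.608] / [1065 × 2299] = 16.1968 K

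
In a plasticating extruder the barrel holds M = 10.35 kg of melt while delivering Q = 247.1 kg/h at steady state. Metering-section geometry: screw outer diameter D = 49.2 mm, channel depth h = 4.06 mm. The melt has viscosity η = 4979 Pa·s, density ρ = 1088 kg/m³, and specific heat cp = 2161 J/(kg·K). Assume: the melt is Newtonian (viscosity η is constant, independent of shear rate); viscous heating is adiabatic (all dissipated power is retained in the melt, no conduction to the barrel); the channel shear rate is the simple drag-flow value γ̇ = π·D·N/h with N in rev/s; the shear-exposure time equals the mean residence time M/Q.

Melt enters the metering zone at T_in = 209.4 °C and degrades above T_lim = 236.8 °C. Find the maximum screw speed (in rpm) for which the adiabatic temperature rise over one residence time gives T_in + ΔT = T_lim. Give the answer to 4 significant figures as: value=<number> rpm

Throughput in SI: Q_s = 247.1 kg/h ÷ 3600 s/h = 0.0686389 kg/s
t_res = M / Q_s = 10.35 ÷ 0.0686389 = 150.789 s
Convert to metres: D = 0.0492 m, h = 0.00406 m
ΔT_a = T_lim − T_in = 236.8 °C − 209.4 °C = 27.4 K
Invert ΔT = ηγ̇²t_res/(ρcp) for γ̇: γ̇_max² = ΔT_a ρ cp / (η t_res) = 27.4·1088·2161 / (4979·150.789) = 85.8069 s⁻²
γ̇_max = sqrt(85.8069) = 9.2632 s⁻¹
N_max = γ̇_max h / (πD) = 9.2632·0.00406/(π·0.0492) = 0.243317 rev/s → ×60 = 14.599 rpm

value=14.60 rpm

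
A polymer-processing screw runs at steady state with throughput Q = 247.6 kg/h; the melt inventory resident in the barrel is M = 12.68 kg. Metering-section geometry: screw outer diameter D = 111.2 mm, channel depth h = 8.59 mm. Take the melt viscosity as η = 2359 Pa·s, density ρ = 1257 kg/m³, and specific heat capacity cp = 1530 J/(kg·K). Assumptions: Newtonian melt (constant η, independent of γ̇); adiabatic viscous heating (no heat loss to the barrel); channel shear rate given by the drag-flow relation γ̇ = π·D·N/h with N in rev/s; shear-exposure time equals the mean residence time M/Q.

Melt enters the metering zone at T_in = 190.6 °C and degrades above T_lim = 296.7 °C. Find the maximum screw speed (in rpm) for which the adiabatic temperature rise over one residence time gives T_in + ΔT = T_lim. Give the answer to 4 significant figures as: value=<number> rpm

value=31.96 rpm

Convert throughput: Q = 247.6 kg/h = 247.6/3600 = 0.0687778 kg/s
t_res = M / Q_s = 12.68 / 0.0687778 = 184.362 s
D = 111.2 mm = 0.1112 m;  h = 8.59 mm = 0.00859 m
Allowable rise: ΔT_a = T_lim − T_in = 296.7 − 190.6 = 106.1 K
γ̇_max² = ΔT_a·ρ·cp / (η·t_res) = [106.1 × 1257 × 1530] / [2359 × 184.362] = 469.184 s⁻²
Take the square root: γ̇_max = √(469.184) = 21.6607 s⁻¹
N_max = γ̇_max·h / (π·D) = 21.6607 · 0.00859 / (π · 0.1112) = 0.532611 rev/s = 31.9567 rpm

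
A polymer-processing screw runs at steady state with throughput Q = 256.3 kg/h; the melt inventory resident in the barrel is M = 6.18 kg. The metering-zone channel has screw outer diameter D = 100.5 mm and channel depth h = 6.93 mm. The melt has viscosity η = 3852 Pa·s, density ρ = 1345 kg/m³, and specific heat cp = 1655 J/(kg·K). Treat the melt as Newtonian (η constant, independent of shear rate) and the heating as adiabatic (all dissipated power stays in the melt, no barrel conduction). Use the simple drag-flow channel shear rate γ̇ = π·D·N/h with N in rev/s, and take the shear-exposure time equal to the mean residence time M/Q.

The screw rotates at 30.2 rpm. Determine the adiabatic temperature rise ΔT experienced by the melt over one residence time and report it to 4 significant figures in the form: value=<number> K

Q_s = Q / 3600 = 256.3 / 3600 = 0.0711944 kg/s
Mean residence time: t_res = M/Q_s = 6.18 kg / 0.0711944 kg/s = 86.8045 s
Convert to SI: D = 0.1005 m, h = 0.00693 m, N = 30.2/60 = 0.503333 rev/s
γ̇ = π D N / h = (π)(0.1005)(0.503333) / 0.00693 = 22.9318 s⁻¹
ΔT = η·γ̇²·t_res / (ρ·cp) = 3852 · (22.9318)² · 86.8045 / (1345 · 1655) = 78.9924 K

value=78.99 K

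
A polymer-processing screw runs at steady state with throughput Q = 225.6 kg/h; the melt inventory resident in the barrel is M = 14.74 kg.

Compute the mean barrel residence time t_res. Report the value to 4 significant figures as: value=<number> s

value=235.2 s

Q_s = Q / 3600 = 225.6 / 3600 = 0.0626667 kg/s
t_res = M / Q_s = 14.74 / 0.0626667 = 235.213 s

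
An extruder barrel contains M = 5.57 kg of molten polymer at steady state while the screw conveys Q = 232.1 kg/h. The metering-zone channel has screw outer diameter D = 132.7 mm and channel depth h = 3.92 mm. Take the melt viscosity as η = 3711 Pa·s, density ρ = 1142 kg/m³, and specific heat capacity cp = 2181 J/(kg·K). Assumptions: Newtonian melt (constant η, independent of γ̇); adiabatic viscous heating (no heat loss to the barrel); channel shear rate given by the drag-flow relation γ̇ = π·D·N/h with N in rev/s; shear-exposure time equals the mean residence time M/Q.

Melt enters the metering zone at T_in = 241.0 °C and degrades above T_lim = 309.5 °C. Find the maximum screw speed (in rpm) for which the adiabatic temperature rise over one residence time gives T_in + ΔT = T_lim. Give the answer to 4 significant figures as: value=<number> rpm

Throughput in SI: Q_s = 232.1 kg/h ÷ 3600 s/h = 0.0644722 kg/s
Mean residence time: t_res = M/Q_s = 5.57 kg / 0.0644722 kg/s = 86.3938 s
Convert to metres: D = 0.1327 m, h = 0.00392 m
ΔT_a = T_lim − T_in = 309.5 °C − 241.0 °C = 68.5 K
γ̇_max² = ΔT_a·ρ·cp / (η·t_res) = [68.5 × 1142 × 2181] / [3711 × 86.3938] = 532.156 s⁻²
γ̇_max = √532.156 = 23.0685 s⁻¹
N_max = γ̇_max h / (πD) = 23.0685·0.00392/(π·0.1327) = 0.216913 rev/s → ×60 = 13.0148 rpm

value=13.01 rpm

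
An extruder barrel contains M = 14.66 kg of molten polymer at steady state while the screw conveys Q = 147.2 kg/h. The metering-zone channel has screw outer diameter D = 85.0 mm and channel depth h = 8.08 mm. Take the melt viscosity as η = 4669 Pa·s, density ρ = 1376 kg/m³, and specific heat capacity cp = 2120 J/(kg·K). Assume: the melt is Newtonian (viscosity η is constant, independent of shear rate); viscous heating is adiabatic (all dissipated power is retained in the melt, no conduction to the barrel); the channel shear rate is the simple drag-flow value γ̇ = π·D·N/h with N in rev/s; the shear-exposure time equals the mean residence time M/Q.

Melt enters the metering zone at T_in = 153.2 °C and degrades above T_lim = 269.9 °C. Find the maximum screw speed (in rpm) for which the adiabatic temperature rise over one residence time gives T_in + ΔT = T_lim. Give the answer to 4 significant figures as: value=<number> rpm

Convert throughput: Q = 147.2 kg/h = 147.2/3600 = 0.0408889 kg/s
t_res = M / Q_s = 14.66 / 0.0408889 = 358.533 s
Geometry in SI: D = 85.0 mm → 0.085 m, h = 8.08 mm → 0.00808 m
ΔT_a = T_lim − T_in = 269.9 − 153.2 = 116.7 K
γ̇_max² = ΔT_a·ρ·cp/(η·t_res) = 116.7·1376·2120/(4669·358.533) = 203.363 s⁻²
γ̇_max = sqrt(203.363) = 14.2606 s⁻¹
N_max = γ̇_max·h / (π·D) = 14.2606 · 0.00808 / (π · 0.085) = 0.431498 rev/s = 25.8899 rpm

value=25.89 rpm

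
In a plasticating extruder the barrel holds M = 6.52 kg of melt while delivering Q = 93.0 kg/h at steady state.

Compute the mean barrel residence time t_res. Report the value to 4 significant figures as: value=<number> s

Throughput in SI: Q_s = 93.0 kg/h ÷ 3600 s/h = 0.0258333 kg/s
t_res = M / Q_s = 6.52 / 0.0258333 = 252.387 s

value=252.4 s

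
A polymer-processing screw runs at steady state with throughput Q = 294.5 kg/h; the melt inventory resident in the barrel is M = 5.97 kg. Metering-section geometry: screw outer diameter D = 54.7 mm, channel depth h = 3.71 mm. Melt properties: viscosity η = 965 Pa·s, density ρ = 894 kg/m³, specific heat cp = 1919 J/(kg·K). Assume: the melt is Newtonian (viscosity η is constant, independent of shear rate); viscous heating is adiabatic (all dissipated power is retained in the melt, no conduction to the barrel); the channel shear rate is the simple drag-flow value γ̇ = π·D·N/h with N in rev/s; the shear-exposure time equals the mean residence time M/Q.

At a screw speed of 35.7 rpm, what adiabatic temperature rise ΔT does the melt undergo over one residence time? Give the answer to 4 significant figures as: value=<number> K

value=31.18 K

Q_s = Q / 3600 = 294.5 / 3600 = 0.0818056 kg/s
t_res = M / Q_s = 5.97 ÷ 0.0818056 = 72.9779 s
D = 54.7 mm = 0.0547 m;  h = 3.71 mm = 0.00371 m;  N = 35.7 rpm / 60 = 0.595 rev/s
γ̇ = π·D·N / h = π · 0.0547 · 0.595 / 0.00371 = 27.5601 s⁻¹
ΔT = η·γ̇²·t_res/(ρ·cp) = [965 × 27.5601² × 72.9779] / [894 × 1919] = 31.1793 K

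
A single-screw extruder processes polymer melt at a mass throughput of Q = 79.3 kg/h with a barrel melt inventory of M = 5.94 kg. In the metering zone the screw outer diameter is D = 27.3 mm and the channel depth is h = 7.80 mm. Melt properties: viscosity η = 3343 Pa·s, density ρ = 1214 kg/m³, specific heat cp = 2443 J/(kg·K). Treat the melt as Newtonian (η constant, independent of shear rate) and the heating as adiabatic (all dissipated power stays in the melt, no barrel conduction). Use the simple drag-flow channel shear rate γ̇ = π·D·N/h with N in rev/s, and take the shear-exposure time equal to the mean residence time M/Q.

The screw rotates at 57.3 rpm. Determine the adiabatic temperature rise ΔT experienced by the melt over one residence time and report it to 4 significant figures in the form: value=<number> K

Convert throughput: Q = 79.3 kg/h = 79.3/3600 = 0.0220278 kg/s
t_res = M / Q_s = 5.94 / 0.0220278 = 269.66 s
Geometry in metres: D = 27.3 mm → 0.0273 m, h = 7.80 mm → 0.0078 m; screw speed N = 57.3 rpm = 0.955 rev/s
γ̇ = π D N / h = (π)(0.0273)(0.955) / 0.0078 = 10.5008 s⁻¹
Adiabatic rise: ΔT = η γ̇² t_res / (ρ cp) = 3343·(10.5008)²·269.66 / (1214·2443) = 33.516 K

value=33.52 K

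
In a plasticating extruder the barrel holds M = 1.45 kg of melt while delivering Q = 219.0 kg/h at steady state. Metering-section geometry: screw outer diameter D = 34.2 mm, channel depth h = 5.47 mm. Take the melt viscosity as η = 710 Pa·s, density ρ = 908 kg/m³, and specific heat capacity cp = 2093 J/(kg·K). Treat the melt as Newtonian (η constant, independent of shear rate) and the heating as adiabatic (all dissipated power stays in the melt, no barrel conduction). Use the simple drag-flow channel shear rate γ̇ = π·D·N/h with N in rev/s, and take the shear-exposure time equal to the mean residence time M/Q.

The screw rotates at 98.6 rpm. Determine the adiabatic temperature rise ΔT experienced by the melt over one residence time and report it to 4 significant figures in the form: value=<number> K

value=9.278 K

Throughput in SI: Q_s = 219.0 kg/h ÷ 3600 s/h = 0.0608333 kg/s
Mean residence time: t_res = M/Q_s = 1.45 kg / 0.0608333 kg/s = 23.8356 s
Convert to SI: D = 0.0342 m, h = 0.00547 m, N = 98.6/60 = 1.64333 rev/s
γ̇ = π·D·N / h = π · 0.0342 · 1.64333 / 0.00547 = 32.2786 s⁻¹
Adiabatic rise: ΔT = η γ̇² t_res / (ρ cp) = 710·(32.2786)²·23.8356 / (908·2093) = 9.27808 K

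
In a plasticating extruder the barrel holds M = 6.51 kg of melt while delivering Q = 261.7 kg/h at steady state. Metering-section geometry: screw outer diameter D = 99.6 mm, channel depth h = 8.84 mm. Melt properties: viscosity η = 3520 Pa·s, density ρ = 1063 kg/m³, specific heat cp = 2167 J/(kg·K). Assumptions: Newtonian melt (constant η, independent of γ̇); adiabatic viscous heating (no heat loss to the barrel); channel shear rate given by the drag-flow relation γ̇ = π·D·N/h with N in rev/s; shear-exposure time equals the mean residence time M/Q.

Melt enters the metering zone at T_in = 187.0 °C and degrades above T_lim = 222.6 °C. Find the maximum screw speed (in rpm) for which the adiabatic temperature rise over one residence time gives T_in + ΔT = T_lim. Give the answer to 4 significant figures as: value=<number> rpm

Q_s = Q / 3600 = 261.7 / 3600 = 0.0726944 kg/s
t_res = M / Q_s = 6.51 / 0.0726944 = 89.5529 s
Convert to metres: D = 0.0996 m, h = 0.00884 m
ΔT_a = T_lim − T_in = 222.6 − 187.0 = 35.6 K
γ̇_max² = ΔT_a·ρ·cp / (η·t_res) = [35.6 × 1063 × 2167] / [3520 × 89.5529] = 260.148 s⁻²
γ̇_max = sqrt(260.148) = 16.1291 s⁻¹
N_max = γ̇_max h / (πD) = 16.1291·0.00884/(π·0.0996) = 0.455673 rev/s → ×60 = 27.3404 rpm

value=27.34 rpm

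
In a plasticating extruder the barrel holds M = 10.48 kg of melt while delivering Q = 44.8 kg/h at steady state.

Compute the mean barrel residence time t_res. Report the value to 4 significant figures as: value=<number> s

value=842.1 s

Q_s = Q / 3600 = 44.8 / 3600 = 0.0124444 kg/s
t_res = M / Q_s = 10.48 / 0.0124444 = 842.143 s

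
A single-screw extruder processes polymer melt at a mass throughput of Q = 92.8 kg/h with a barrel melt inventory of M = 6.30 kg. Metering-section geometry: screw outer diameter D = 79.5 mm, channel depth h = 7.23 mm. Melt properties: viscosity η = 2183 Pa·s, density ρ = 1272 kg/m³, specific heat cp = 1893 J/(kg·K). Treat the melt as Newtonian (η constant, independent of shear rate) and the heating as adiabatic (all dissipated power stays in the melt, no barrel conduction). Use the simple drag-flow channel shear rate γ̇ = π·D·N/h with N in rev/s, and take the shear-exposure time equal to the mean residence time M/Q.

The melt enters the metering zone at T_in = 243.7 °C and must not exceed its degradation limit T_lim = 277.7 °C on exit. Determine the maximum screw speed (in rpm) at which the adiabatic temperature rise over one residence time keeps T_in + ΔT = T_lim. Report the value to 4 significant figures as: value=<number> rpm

value=21.52 rpm

Convert throughput: Q = 92.8 kg/h = 92.8/3600 = 0.0257778 kg/s
t_res = M / Q_s = 6.30 ÷ 0.0257778 = 244.397 s
Geometry in SI: D = 79.5 mm → 0.0795 m, h = 7.23 mm → 0.00723 m
ΔT_a = T_lim − T_in = 277.7 °C − 243.7 °C = 34 K
γ̇_max² = ΔT_a·ρ·cp/(η·t_res) = 34·1272·1893/(2183·244.397) = 153.45 s⁻²
γ̇_max = sqrt(153.45) = 12.3875 s⁻¹
N_max = γ̇_max·h / (π·D) = 12.3875 · 0.00723 / (π · 0.0795) = 0.358596 rev/s = 21.5157 rpm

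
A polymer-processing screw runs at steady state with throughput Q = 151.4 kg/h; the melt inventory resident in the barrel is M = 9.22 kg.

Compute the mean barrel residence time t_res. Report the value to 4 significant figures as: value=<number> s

value=219.2 s

Throughput in SI: Q_s = 151.4 kg/h ÷ 3600 s/h = 0.0420556 kg/s
t_res = M / Q_s = 9.22 ÷ 0.0420556 = 219.234 s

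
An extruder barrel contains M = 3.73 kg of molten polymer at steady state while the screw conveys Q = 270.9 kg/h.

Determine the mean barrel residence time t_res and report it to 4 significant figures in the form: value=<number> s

Q_s = Q / 3600 = 270.9 / 3600 = 0.07525 kg/s
t_res = M / Q_s = 3.73 ÷ 0.07525 = 49.5681 s

value=49.57 s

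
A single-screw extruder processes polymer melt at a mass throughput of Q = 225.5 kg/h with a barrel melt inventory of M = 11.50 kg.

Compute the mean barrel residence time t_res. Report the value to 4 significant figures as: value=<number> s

value=183.6 s

Throughput in SI: Q_s = 225.5 kg/h ÷ 3600 s/h = 0.0626389 kg/s
t_res = M / Q_s = 11.50 ÷ 0.0626389 = 183.592 s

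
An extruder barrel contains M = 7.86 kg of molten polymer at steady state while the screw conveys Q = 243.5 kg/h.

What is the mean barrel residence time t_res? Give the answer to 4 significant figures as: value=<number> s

value=116.2 s

Q_s = Q / 3600 = 243.5 / 3600 = 0.0676389 kg/s
t_res = M / Q_s = 7.86 ÷ 0.0676389 = 116.205 s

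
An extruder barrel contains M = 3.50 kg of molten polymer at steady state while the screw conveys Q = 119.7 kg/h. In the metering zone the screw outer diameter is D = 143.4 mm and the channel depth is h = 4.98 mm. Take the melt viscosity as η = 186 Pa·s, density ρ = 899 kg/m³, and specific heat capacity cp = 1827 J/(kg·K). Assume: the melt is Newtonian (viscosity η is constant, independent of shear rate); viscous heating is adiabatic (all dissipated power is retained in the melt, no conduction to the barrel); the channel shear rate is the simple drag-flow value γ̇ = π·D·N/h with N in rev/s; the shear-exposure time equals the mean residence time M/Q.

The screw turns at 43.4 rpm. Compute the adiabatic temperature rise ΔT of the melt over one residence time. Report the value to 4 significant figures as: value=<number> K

value=51.04 K

Throughput in SI: Q_s = 119.7 kg/h ÷ 3600 s/h = 0.03325 kg/s
Mean residence time: t_res = M/Q_s = 3.50 kg / 0.03325 kg/s = 105.263 s
D = 143.4 mm = 0.1434 m;  h = 4.98 mm = 0.00498 m;  N = 43.4 rpm / 60 = 0.723333 rev/s
γ̇ = π D N / h = (π)(0.1434)(0.723333) / 0.00498 = 65.4347 s⁻¹
ΔT = η·γ̇²·t_res / (ρ·cp) = 186 · (65.4347)² · 105.263 / (899 · 1827) = 51.0396 K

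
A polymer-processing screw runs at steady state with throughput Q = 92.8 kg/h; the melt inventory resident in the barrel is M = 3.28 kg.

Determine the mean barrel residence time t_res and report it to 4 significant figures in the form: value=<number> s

Throughput in SI: Q_s = 92.8 kg/h ÷ 3600 s/h = 0.0257778 kg/s
Mean residence time: t_res = M/Q_s = 3.28 kg / 0.0257778 kg/s = 127.241 s

value=127.2 s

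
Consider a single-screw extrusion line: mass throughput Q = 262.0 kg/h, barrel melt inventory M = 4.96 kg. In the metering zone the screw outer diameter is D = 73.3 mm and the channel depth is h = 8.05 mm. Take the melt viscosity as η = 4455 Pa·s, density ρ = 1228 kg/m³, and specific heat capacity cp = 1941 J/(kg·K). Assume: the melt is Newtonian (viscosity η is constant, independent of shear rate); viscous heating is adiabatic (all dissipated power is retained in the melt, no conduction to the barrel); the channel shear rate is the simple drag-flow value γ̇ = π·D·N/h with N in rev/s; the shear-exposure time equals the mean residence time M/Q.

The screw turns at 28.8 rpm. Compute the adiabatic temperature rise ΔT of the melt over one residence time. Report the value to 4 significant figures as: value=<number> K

Convert throughput: Q = 262.0 kg/h = 262.0/3600 = 0.0727778 kg/s
t_res = M / Q_s = 4.96 ÷ 0.0727778 = 68.1527 s
Geometry in metres: D = 73.3 mm → 0.0733 m, h = 8.05 mm → 0.00805 m; screw speed N = 28.8 rpm = 0.48 rev/s
Shear rate: γ̇ = πDN/h = π·0.0733·0.48/0.00805 = 13.7309 s⁻¹
Adiabatic rise: ΔT = η γ̇² t_res / (ρ cp) = 4455·(13.7309)²·68.1527 / (1228·1941) = 24.0162 K

value=24.02 K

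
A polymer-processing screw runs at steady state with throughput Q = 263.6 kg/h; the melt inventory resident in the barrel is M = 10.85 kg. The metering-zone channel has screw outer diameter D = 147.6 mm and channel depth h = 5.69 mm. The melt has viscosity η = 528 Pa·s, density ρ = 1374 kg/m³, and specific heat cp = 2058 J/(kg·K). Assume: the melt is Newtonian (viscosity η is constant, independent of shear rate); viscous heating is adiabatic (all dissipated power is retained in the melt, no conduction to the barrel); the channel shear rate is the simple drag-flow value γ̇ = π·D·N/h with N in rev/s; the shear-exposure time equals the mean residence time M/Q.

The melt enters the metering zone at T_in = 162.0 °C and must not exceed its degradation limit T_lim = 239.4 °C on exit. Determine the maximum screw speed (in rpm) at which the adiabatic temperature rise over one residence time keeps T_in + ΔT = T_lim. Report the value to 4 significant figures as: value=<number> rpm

value=38.94 rpm

Throughput in SI: Q_s = 263.6 kg/h ÷ 3600 s/h = 0.0732222 kg/s
Mean residence time: t_res = M/Q_s = 10.85 kg / 0.0732222 kg/s = 148.179 s
Geometry in SI: D = 147.6 mm → 0.1476 m, h = 5.69 mm → 0.00569 m
ΔT_a = T_lim − T_in = 239.4 − 162.0 = 77.4 K
Invert ΔT = ηγ̇²t_res/(ρcp) for γ̇: γ̇_max² = ΔT_a ρ cp / (η t_res) = 77.4·1374·2058 / (528·148.179) = 2797.39 s⁻²
γ̇_max = √2797.39 = 52.8903 s⁻¹
N_max = γ̇_max·h / (π·D) = 52.8903 · 0.00569 / (π · 0.1476) = 0.649011 rev/s = 38.9407 rpm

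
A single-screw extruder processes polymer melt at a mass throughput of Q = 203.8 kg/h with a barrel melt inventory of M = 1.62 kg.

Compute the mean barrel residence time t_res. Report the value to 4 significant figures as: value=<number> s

value=28.62 s

Q_s = Q / 3600 = 203.8 / 3600 = 0.0566111 kg/s
t_res = M / Q_s = 1.62 ÷ 0.0566111 = 28.6163 s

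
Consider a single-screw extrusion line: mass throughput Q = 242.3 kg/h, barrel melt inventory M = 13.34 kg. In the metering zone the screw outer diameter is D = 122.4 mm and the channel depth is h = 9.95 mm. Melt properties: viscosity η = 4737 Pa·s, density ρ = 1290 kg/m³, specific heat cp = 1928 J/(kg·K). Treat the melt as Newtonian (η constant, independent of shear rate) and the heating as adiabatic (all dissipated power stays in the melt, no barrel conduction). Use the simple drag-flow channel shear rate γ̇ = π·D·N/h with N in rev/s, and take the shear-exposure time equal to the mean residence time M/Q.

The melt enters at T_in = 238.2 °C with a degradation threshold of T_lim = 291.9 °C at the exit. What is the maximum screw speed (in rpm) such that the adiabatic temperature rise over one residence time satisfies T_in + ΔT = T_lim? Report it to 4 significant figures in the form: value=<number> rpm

Convert throughput: Q = 242.3 kg/h = 242.3/3600 = 0.0673056 kg/s
t_res = M / Q_s = 13.34 ÷ 0.0673056 = 198.201 s
D = 122.4 mm = 0.1224 m;  h = 9.95 mm = 0.00995 m
ΔT_a = T_lim − T_in = 291.9 °C − 238.2 °C = 53.7 K
γ̇_max² = ΔT_a·ρ·cp/(η·t_res) = 53.7·1290·1928/(4737·198.201) = 142.253 s⁻²
Take the square root: γ̇_max = √(142.253) = 11.927 s⁻¹
N_max = γ̇_max h / (πD) = 11.927·0.00995/(π·0.1224) = 0.308619 rev/s → ×60 = 18.5172 rpm

value=18.52 rpm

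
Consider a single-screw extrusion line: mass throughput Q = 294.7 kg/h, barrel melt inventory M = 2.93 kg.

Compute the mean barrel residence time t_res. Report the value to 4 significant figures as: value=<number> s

Throughput in SI: Q_s = 294.7 kg/h ÷ 3600 s/h = 0.0818611 kg/s
Mean residence time: t_res = M/Q_s = 2.93 kg / 0.0818611 kg/s = 35.7923 s

value=35.79 s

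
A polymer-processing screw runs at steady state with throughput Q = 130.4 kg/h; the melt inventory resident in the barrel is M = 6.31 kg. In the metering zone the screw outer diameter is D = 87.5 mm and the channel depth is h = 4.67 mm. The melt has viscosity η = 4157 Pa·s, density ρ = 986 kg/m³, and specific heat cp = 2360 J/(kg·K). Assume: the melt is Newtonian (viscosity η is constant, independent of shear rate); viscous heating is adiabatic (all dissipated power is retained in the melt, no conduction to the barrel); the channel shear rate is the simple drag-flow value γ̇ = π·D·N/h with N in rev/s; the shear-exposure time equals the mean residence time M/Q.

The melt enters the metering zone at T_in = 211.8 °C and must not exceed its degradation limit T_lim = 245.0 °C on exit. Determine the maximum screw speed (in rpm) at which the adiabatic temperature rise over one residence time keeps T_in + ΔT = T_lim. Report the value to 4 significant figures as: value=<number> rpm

value=10.53 rpm

Convert throughput: Q = 130.4 kg/h = 130.4/3600 = 0.0362222 kg/s
t_res = M / Q_s = 6.31 ÷ 0.0362222 = 174.202 s
Geometry in SI: D = 87.5 mm → 0.0875 m, h = 4.67 mm → 0.00467 m
Allowable rise: ΔT_a = T_lim − T_in = 245.0 − 211.8 = 33.2 K
γ̇_max² = ΔT_a·ρ·cp / (η·t_res) = [33.2 × 986 × 2360] / [4157 × 174.202] = 106.682 s⁻²
γ̇_max = sqrt(106.682) = 10.3287 s⁻¹
N_max = γ̇_max h / (πD) = 10.3287·0.00467/(π·0.0875) = 0.175471 rev/s → ×60 = 10.5283 rpm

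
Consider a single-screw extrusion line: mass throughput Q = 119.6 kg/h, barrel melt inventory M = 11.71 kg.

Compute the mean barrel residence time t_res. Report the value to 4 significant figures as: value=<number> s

Convert throughput: Q = 119.6 kg/h = 119.6/3600 = 0.0332222 kg/s
t_res = M / Q_s = 11.71 ÷ 0.0332222 = 352.475 s

value=352.5 s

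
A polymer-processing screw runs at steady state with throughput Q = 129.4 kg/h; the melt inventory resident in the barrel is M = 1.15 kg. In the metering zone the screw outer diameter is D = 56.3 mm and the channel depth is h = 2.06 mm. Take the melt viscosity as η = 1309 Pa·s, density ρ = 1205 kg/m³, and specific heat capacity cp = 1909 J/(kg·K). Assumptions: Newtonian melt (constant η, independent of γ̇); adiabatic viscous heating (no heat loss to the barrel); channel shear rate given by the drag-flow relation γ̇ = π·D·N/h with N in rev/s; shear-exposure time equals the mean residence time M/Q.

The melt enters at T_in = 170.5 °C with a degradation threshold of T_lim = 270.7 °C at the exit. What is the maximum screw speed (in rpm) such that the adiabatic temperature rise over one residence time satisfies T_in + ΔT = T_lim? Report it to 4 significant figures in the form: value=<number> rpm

Q_s = Q / 3600 = 129.4 / 3600 = 0.0359444 kg/s
Mean residence time: t_res = M/Q_s = 1.15 kg / 0.0359444 kg/s = 31.9938 s
Convert to metres: D = 0.0563 m, h = 0.00206 m
ΔT_a = T_lim − T_in = 270.7 − 170.5 = 100.2 K
Invert ΔT = ηγ̇²t_res/(ρcp) for γ̇: γ̇_max² = ΔT_a ρ cp / (η t_res) = 100.2·1205·1909 / (1309·31.9938) = 5503.7 s⁻²
γ̇_max = √5503.7 = 74.1869 s⁻¹
Solve γ̇ = πDN/h for N: N_max = γ̇_max·h/(π·D) = 74.1869 × 0.00206 / (π × 0.0563) = 0.864045 rev/s = 51.8427 rpm

value=51.84 rpm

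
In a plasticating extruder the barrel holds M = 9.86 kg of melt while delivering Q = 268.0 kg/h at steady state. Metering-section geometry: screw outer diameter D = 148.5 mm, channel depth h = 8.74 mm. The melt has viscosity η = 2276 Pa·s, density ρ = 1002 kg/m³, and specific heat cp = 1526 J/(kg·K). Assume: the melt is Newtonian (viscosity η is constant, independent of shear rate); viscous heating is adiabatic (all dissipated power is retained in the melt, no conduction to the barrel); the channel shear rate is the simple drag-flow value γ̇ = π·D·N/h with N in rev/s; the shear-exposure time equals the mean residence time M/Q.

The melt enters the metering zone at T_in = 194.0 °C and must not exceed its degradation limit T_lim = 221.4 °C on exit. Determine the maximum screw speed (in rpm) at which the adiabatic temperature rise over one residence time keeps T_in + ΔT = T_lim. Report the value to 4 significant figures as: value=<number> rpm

value=13.25 rpm

Q_s = Q / 3600 = 268.0 / 3600 = 0.0744444 kg/s
Mean residence time: t_res = M/Q_s = 9.86 kg / 0.0744444 kg/s = 132.448 s
Convert to metres: D = 0.1485 m, h = 0.00874 m
ΔT_a = T_lim − T_in = 221.4 − 194.0 = 27.4 K
Invert ΔT = ηγ̇²t_res/(ρcp) for γ̇: γ̇_max² = ΔT_a ρ cp / (η t_res) = 27.4·1002·1526 / (2276·132.448) = 138.981 s⁻²
γ̇_max = sqrt(138.981) = 11.789 s⁻¹
N_max = γ̇_max·h / (π·D) = 11.789 · 0.00874 / (π · 0.1485) = 0.220858 rev/s = 13.2515 rpm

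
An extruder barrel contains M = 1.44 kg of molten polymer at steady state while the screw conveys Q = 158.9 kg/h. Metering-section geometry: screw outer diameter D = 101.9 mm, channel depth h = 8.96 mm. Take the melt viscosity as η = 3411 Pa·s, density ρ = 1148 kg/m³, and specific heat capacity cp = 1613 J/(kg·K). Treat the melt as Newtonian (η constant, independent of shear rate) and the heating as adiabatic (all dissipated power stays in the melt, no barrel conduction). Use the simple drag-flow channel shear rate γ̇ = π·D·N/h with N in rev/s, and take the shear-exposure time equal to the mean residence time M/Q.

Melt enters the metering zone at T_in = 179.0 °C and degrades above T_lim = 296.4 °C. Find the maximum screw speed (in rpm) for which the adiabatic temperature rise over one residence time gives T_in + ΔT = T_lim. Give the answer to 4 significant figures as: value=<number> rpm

Q_s = Q / 3600 = 158.9 / 3600 = 0.0441389 kg/s
Mean residence time: t_res = M/Q_s = 1.44 kg / 0.0441389 kg/s = 32.6243 s
Geometry in SI: D = 101.9 mm → 0.1019 m, h = 8.96 mm → 0.00896 m
Allowable rise: ΔT_a = T_lim − T_in = 296.4 − 179.0 = 117.4 K
γ̇_max² = ΔT_a·ρ·cp/(η·t_res) = 117.4·1148·1613/(3411·32.6243) = 1953.54 s⁻²
γ̇_max = sqrt(1953.54) = 44.1988 s⁻¹
N_max = γ̇_max h / (πD) = 44.1988·0.00896/(π·0.1019) = 1.23707 rev/s → ×60 = 74.2243 rpm

value=74.22 rpm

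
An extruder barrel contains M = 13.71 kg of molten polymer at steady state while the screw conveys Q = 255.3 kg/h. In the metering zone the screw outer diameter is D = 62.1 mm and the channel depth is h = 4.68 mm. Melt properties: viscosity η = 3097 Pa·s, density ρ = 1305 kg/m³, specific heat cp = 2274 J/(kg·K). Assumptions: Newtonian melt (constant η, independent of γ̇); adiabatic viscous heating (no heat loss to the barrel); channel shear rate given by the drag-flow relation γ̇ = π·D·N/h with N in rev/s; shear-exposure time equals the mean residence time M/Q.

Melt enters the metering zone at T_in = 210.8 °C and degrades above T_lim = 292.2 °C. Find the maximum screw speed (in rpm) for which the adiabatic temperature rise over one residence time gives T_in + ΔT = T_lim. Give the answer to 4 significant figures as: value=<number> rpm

value=28.91 rpm

Q_s = Q / 3600 = 255.3 / 3600 = 0.0709167 kg/s
t_res = M / Q_s = 13.71 / 0.0709167 = 193.325 s
Geometry in SI: D = 62.1 mm → 0.0621 m, h = 4.68 mm → 0.00468 m
ΔT_a = T_lim − T_in = 292.2 °C − 210.8 °C = 81.4 K
Invert ΔT = ηγ̇²t_res/(ρcp) for γ̇: γ̇_max² = ΔT_a ρ cp / (η t_res) = 81.4·1305·2274 / (3097·193.325) = 403.455 s⁻²
γ̇_max = sqrt(403.455) = 20.0862 s⁻¹
Solve γ̇ = πDN/h for N: N_max = γ̇_max·h/(π·D) = 20.0862 × 0.00468 / (π × 0.0621) = 0.481839 rev/s = 28.9103 rpm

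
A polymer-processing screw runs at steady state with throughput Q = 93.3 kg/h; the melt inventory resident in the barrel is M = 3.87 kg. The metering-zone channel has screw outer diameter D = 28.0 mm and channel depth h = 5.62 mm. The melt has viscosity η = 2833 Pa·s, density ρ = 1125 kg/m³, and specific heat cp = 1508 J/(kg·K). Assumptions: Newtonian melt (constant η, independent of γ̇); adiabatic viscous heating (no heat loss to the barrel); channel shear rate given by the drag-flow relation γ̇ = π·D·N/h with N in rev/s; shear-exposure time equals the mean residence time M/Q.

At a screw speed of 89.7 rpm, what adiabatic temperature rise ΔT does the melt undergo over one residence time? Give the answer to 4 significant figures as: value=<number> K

Throughput in SI: Q_s = 93.3 kg/h ÷ 3600 s/h = 0.0259167 kg/s
t_res = M / Q_s = 3.87 ÷ 0.0259167 = 149.325 s
D = 28.0 mm = 0.028 m;  h = 5.62 mm = 0.00562 m;  N = 89.7 rpm / 60 = 1.495 rev/s
γ̇ = π D N / h = (π)(0.028)(1.495) / 0.00562 = 23.3998 s⁻¹
ΔT = η·γ̇²·t_res/(ρ·cp) = [2833 × 23.3998² × 149.325] / [1125 × 1508] = 136.537 K

value=136.5 K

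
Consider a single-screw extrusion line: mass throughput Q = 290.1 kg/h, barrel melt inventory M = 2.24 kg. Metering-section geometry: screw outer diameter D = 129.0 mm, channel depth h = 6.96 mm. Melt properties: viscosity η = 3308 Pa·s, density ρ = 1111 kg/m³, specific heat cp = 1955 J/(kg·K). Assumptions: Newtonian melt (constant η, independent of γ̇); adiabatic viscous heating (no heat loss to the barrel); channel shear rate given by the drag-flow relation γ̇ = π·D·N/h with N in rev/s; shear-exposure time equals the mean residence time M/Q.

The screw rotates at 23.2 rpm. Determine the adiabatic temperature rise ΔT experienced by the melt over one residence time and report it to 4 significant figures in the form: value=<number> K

value=21.46 K

Q_s = Q / 3600 = 290.1 / 3600 = 0.0805833 kg/s
t_res = M / Q_s = 2.24 ÷ 0.0805833 = 27.7973 s
Geometry in metres: D = 129.0 mm → 0.129 m, h = 6.96 mm → 0.00696 m; screw speed N = 23.2 rpm = 0.386667 rev/s
γ̇ = π·D·N / h = π · 0.129 · 0.386667 / 0.00696 = 22.5147 s⁻¹
ΔT = η·γ̇²·t_res / (ρ·cp) = 3308 · (22.5147)² · 27.7973 / (1111 · 1955) = 21.4606 K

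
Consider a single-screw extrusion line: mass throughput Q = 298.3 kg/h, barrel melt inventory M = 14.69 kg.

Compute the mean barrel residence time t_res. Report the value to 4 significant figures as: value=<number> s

Q_s = Q / 3600 = 298.3 / 3600 = 0.0828611 kg/s
Mean residence time: t_res = M/Q_s = 14.69 kg / 0.0828611 kg/s = 177.285 s

value=177.3 s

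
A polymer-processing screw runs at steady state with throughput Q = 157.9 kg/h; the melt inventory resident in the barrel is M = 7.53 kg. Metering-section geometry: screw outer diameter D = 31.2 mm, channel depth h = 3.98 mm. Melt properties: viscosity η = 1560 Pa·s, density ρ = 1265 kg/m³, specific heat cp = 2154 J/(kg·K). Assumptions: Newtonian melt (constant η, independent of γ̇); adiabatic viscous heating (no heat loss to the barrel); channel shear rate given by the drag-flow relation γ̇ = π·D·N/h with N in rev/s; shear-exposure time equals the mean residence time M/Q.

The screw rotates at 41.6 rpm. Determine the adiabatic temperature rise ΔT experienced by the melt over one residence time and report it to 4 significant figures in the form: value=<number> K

value=28.66 K

Throughput in SI: Q_s = 157.9 kg/h ÷ 3600 s/h = 0.0438611 kg/s
t_res = M / Q_s = 7.53 ÷ 0.0438611 = 171.678 s
Geometry in metres: D = 31.2 mm → 0.0312 m, h = 3.98 mm → 0.00398 m; screw speed N = 41.6 rpm = 0.693333 rev/s
Shear rate: γ̇ = πDN/h = π·0.0312·0.693333/0.00398 = 17.0751 s⁻¹
ΔT = η·γ̇²·t_res/(ρ·cp) = [1560 × 17.0751² × 171.678] / [1265 × 2154] = 28.657 K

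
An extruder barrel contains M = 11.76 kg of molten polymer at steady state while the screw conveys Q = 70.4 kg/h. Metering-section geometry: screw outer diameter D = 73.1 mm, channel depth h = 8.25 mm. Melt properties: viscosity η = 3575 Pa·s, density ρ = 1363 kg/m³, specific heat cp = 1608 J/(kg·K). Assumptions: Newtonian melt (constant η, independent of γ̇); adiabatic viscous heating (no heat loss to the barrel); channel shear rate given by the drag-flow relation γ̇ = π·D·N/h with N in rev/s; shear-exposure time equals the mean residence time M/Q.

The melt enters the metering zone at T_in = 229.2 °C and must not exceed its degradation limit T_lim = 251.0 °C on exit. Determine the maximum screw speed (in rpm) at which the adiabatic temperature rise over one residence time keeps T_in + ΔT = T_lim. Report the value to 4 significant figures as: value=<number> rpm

Q_s = Q / 3600 = 70.4 / 3600 = 0.0195556 kg/s
t_res = M / Q_s = 11.76 ÷ 0.0195556 = 601.364 s
Convert to metres: D = 0.0731 m, h = 0.00825 m
ΔT_a = T_lim − T_in = 251.0 °C − 229.2 °C = 21.8 K
γ̇_max² = ΔT_a·ρ·cp / (η·t_res) = [21.8 × 1363 × 1608] / [3575 × 601.364] = 22.2242 s⁻²
γ̇_max = √22.2242 = 4.71425 s⁻¹
N_max = γ̇_max·h / (π·D) = 4.71425 · 0.00825 / (π · 0.0731) = 0.169355 rev/s = 10.1613 rpm

value=10.16 rpm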